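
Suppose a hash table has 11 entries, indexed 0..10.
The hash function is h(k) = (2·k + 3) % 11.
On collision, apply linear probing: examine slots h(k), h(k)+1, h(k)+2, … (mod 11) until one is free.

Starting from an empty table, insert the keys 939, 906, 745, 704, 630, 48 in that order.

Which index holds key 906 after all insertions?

1

939: h=0 -> slot 0
906: h=0, probe 0,1 -> slot 1
745: h=8 -> slot 8
704: h=3 -> slot 3
630: h=9 -> slot 9
48: h=0, probe 0,1,2 -> slot 2
Table: [939, 906, 48, 704, —, —, —, —, 745, 630, —]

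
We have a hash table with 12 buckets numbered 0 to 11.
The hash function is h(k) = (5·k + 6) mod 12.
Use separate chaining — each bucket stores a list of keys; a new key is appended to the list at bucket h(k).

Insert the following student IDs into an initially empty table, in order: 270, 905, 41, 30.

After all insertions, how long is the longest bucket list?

Insert 270: h=0, bucket 0 empty -> new chain.
Insert 905: h=7, bucket 7 empty -> new chain.
Insert 41: h=7, bucket 7 nonempty -> append to chain.
Insert 30: h=0, bucket 0 nonempty -> append to chain.
Final buckets:
0: 270 -> 30
1: ∅
2: ∅
3: ∅
4: ∅
5: ∅
6: ∅
7: 905 -> 41
8: ∅
9: ∅
10: ∅
11: ∅

2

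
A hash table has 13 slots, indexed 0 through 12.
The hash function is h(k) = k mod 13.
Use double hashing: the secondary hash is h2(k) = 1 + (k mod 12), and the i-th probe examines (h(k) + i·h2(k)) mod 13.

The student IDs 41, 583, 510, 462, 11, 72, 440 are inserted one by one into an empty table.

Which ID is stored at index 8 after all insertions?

72

Insert 41: h=2, slot 2 empty -> index 2.
Insert 583: h=11, slot 11 empty -> index 11.
Insert 510: h=3, slot 3 empty -> index 3.
Insert 462: h=7, slot 7 empty -> index 7.
Insert 11: h=11, h2=12, slot 11 occupied -> index 10.
Insert 72: h=7, h2=1, slot 7 occupied -> index 8.
Insert 440: h=11, h2=9, slots 11,7,3 occupied -> index 12.
Table: [∅, ∅, 41, 510, ∅, ∅, ∅, 462, 72, ∅, 11, 583, 440]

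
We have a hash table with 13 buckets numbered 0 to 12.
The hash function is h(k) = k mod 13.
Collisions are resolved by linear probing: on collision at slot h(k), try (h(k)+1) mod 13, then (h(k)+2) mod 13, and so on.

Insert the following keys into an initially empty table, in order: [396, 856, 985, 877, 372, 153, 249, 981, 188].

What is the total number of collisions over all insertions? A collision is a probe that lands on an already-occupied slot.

396: h=6 => slot 6
856: h=11 => slot 11
985: h=10 => slot 10
877: h=6, probe 6,7 => slot 7
372: h=8 => slot 8
153: h=10, probe 10,11,12 => slot 12
249: h=2 => slot 2
981: h=6, probe 6,7,8,9 => slot 9
188: h=6, probe 6,7,8,9,10,11,12,0 => slot 0
Table: [188, -, 249, -, -, -, 396, 877, 372, 981, 985, 856, 153]

13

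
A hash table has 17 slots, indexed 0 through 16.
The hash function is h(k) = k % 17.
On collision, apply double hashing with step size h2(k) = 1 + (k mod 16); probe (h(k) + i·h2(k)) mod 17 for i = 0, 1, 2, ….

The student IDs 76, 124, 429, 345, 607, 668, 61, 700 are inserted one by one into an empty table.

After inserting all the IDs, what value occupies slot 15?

76: h=8 => slot 8
124: h=5 => slot 5
429: h=4 => slot 4
345: h=5, h2=10, probe 5,15 => slot 15
607: h=12 => slot 12
668: h=5, h2=13, probe 5,1 => slot 1
61: h=10 => slot 10
700: h=3 => slot 3
Table: [-, 668, -, 700, 429, 124, -, -, 76, -, 61, -, 607, -, -, 345, -]

345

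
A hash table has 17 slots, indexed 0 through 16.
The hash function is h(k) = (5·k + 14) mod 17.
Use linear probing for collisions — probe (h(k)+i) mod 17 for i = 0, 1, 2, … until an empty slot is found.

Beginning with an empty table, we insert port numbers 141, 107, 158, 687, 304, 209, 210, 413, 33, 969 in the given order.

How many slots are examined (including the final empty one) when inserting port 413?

5

Insert 141: h=5, slot 5 empty -> index 5.
Insert 107: h=5, slot 5 occupied -> index 6.
Insert 158: h=5, slots 5,6 occupied -> index 7.
Insert 687: h=15, slot 15 empty -> index 15.
Insert 304: h=4, slot 4 empty -> index 4.
Insert 209: h=5, slots 5,6,7 occupied -> index 8.
Insert 210: h=10, slot 10 empty -> index 10.
Insert 413: h=5, slots 5,6,7,8 occupied -> index 9.
Insert 33: h=9, slots 9,10 occupied -> index 11.
Insert 969: h=14, slot 14 empty -> index 14.
Table: [., ., ., ., 304, 141, 107, 158, 209, 413, 210, 33, ., ., 969, 687, .]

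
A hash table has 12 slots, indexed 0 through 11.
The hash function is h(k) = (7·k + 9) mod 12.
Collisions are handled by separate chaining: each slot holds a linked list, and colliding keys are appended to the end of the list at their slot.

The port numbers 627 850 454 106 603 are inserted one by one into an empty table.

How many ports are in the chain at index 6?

2

627 -> bucket 6
850 -> bucket 7
454 -> bucket 7 (collision)
106 -> bucket 7 (collision)
603 -> bucket 6 (collision)
Final buckets:
0: —
1: —
2: —
3: —
4: —
5: —
6: 627 -> 603
7: 850 -> 454 -> 106
8: —
9: —
10: —
11: —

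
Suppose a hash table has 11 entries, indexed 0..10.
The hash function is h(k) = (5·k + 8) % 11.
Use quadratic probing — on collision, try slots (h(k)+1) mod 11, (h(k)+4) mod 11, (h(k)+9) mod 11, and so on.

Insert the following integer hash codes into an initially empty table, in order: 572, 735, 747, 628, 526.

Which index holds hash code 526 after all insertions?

10

Insert 572: h=8, slot 8 empty => index 8.
Insert 735: h=9, slot 9 empty => index 9.
Insert 747: h=3, slot 3 empty => index 3.
Insert 628: h=2, slot 2 empty => index 2.
Insert 526: h=9, slot 9 occupied => index 10.
Table: [., ., 628, 747, ., ., ., ., 572, 735, 526]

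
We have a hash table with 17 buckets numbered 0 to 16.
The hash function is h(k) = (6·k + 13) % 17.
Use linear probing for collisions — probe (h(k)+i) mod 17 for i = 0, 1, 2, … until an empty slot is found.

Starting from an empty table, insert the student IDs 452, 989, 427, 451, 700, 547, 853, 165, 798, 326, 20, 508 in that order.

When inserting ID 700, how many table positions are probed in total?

452 hashes to 5; slot 5 is free => place at 5.
989 hashes to 14; slot 14 is free => place at 14.
427 hashes to 8; slot 8 is free => place at 8.
451 hashes to 16; slot 16 is free => place at 16.
700 hashes to 14; 14 taken => place at 15.
547 hashes to 14; 14,15,16 taken => place at 0.
853 hashes to 14; 14,15,16,0 taken => place at 1.
165 hashes to 0; 0,1 taken => place at 2.
798 hashes to 7; slot 7 is free => place at 7.
326 hashes to 14; 14,15,16,0,1,2 taken => place at 3.
20 hashes to 14; 14,15,16,0,1,2,3 taken => place at 4.
508 hashes to 1; 1,2,3,4,5 taken => place at 6.
Table: [547, 853, 165, 326, 20, 452, 508, 798, 427, —, —, —, —, —, 989, 700, 451]

2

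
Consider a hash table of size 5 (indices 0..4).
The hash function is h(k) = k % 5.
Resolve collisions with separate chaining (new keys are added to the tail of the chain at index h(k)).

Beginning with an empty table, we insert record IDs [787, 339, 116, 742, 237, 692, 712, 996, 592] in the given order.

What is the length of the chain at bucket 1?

Insert 787: h=2, bucket 2 empty -> new chain.
Insert 339: h=4, bucket 4 empty -> new chain.
Insert 116: h=1, bucket 1 empty -> new chain.
Insert 742: h=2, bucket 2 nonempty -> append to chain.
Insert 237: h=2, bucket 2 nonempty -> append to chain.
Insert 692: h=2, bucket 2 nonempty -> append to chain.
Insert 712: h=2, bucket 2 nonempty -> append to chain.
Insert 996: h=1, bucket 1 nonempty -> append to chain.
Insert 592: h=2, bucket 2 nonempty -> append to chain.
Final buckets:
0: —
1: 116 -> 996
2: 787 -> 742 -> 237 -> 692 -> 712 -> 592
3: —
4: 339

2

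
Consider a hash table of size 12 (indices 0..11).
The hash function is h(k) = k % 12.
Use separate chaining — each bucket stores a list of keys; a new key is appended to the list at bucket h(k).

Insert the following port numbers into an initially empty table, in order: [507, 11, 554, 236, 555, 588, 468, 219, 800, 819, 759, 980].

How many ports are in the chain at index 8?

3

507 → bucket 3
11 → bucket 11
554 → bucket 2
236 → bucket 8
555 → bucket 3 (collision)
588 → bucket 0
468 → bucket 0 (collision)
219 → bucket 3 (collision)
800 → bucket 8 (collision)
819 → bucket 3 (collision)
759 → bucket 3 (collision)
980 → bucket 8 (collision)
Final buckets:
0: 588 -> 468
1: ∅
2: 554
3: 507 -> 555 -> 219 -> 819 -> 759
4: ∅
5: ∅
6: ∅
7: ∅
8: 236 -> 800 -> 980
9: ∅
10: ∅
11: 11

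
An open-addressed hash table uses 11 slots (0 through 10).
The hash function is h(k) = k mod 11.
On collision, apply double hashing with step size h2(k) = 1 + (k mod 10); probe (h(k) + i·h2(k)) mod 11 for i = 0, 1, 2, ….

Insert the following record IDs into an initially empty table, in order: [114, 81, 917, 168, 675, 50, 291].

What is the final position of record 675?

10

114: h=4 -> slot 4
81: h=4, h2=2, probe 4,6 -> slot 6
917: h=4, h2=8, probe 4,1 -> slot 1
168: h=3 -> slot 3
675: h=4, h2=6, probe 4,10 -> slot 10
50: h=6, h2=1, probe 6,7 -> slot 7
291: h=5 -> slot 5
Table: [—, 917, —, 168, 114, 291, 81, 50, —, —, 675]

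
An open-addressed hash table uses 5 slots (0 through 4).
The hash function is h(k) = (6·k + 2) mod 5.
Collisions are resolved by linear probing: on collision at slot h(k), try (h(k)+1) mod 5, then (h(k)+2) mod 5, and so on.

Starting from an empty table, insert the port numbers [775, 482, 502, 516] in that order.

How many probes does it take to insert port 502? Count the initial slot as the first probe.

2

775 hashes to 2; slot 2 is free => place at 2.
482 hashes to 4; slot 4 is free => place at 4.
502 hashes to 4; 4 taken => place at 0.
516 hashes to 3; slot 3 is free => place at 3.
Table: [502, ∅, 775, 516, 482]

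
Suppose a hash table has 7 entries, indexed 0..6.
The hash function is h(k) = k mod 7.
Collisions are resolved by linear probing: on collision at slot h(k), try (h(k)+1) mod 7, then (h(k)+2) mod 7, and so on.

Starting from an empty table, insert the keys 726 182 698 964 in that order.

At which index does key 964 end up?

1

Insert 726: h=5, slot 5 empty => index 5.
Insert 182: h=0, slot 0 empty => index 0.
Insert 698: h=5, slot 5 occupied => index 6.
Insert 964: h=5, slots 5,6,0 occupied => index 1.
Table: [182, 964, ., ., ., 726, 698]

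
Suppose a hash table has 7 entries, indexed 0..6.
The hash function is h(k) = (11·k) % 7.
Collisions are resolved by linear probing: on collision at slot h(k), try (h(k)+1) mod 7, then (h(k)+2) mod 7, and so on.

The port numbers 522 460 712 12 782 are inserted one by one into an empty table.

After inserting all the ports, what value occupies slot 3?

782

522: h=2 -> slot 2
460: h=6 -> slot 6
712: h=6, probe 6,0 -> slot 0
12: h=6, probe 6,0,1 -> slot 1
782: h=6, probe 6,0,1,2,3 -> slot 3
Table: [712, 12, 522, 782, _, _, 460]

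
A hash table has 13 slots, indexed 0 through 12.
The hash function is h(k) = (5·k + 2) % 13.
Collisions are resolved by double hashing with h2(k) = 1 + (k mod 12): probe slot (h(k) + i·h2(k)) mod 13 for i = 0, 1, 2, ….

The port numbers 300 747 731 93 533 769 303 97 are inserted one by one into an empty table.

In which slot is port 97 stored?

Insert 300: h=7, slot 7 empty -> index 7.
Insert 747: h=6, slot 6 empty -> index 6.
Insert 731: h=4, slot 4 empty -> index 4.
Insert 93: h=12, slot 12 empty -> index 12.
Insert 533: h=2, slot 2 empty -> index 2.
Insert 769: h=12, h2=2, slot 12 occupied -> index 1.
Insert 303: h=9, slot 9 empty -> index 9.
Insert 97: h=6, h2=2, slot 6 occupied -> index 8.
Table: [., 769, 533, ., 731, ., 747, 300, 97, 303, ., ., 93]

8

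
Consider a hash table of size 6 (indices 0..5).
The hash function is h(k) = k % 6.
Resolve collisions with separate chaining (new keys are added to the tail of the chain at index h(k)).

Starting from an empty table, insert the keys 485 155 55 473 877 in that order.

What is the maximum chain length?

3

Insert 485: h=5, bucket 5 empty -> new chain.
Insert 155: h=5, bucket 5 nonempty -> append to chain.
Insert 55: h=1, bucket 1 empty -> new chain.
Insert 473: h=5, bucket 5 nonempty -> append to chain.
Insert 877: h=1, bucket 1 nonempty -> append to chain.
Final buckets:
0: _
1: 55 -> 877
2: _
3: _
4: _
5: 485 -> 155 -> 473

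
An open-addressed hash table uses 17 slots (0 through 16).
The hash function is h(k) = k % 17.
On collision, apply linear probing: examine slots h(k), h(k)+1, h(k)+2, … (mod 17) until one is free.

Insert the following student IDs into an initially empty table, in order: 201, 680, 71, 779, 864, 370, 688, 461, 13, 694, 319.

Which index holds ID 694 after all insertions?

4

201: h=14 → slot 14
680: h=0 → slot 0
71: h=3 → slot 3
779: h=14, probe 14,15 → slot 15
864: h=14, probe 14,15,16 → slot 16
370: h=13 → slot 13
688: h=8 → slot 8
461: h=2 → slot 2
13: h=13, probe 13,14,15,16,0,1 → slot 1
694: h=14, probe 14,15,16,0,1,2,3,4 → slot 4
319: h=13, probe 13,14,15,16,0,1,2,3,4,5 → slot 5
Table: [680, 13, 461, 71, 694, 319, —, —, 688, —, —, —, —, 370, 201, 779, 864]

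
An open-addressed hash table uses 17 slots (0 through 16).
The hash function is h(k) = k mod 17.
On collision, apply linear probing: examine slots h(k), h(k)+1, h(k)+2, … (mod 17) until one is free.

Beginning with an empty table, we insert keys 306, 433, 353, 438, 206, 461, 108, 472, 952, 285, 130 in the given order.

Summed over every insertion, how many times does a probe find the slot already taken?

8

306: h=0 => slot 0
433: h=8 => slot 8
353: h=13 => slot 13
438: h=13, probe 13,14 => slot 14
206: h=2 => slot 2
461: h=2, probe 2,3 => slot 3
108: h=6 => slot 6
472: h=13, probe 13,14,15 => slot 15
952: h=0, probe 0,1 => slot 1
285: h=13, probe 13,14,15,16 => slot 16
130: h=11 => slot 11
Table: [306, 952, 206, 461, —, —, 108, —, 433, —, —, 130, —, 353, 438, 472, 285]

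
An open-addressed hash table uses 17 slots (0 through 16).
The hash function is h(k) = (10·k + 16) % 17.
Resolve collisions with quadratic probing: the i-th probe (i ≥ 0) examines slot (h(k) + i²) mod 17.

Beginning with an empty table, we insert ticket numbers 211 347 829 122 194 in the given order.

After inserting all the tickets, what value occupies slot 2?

347

211 hashes to 1; slot 1 is free => place at 1.
347 hashes to 1; 1 taken => place at 2.
829 hashes to 10; slot 10 is free => place at 10.
122 hashes to 12; slot 12 is free => place at 12.
194 hashes to 1; 1,2 taken => place at 5.
Table: [-, 211, 347, -, -, 194, -, -, -, -, 829, -, 122, -, -, -, -]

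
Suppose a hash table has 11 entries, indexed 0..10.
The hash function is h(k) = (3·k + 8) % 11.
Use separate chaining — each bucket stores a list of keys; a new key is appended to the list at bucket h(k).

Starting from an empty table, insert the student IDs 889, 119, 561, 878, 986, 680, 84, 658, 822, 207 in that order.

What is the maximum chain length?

6

Insert 889: h=2, bucket 2 empty -> new chain.
Insert 119: h=2, bucket 2 nonempty -> append to chain.
Insert 561: h=8, bucket 8 empty -> new chain.
Insert 878: h=2, bucket 2 nonempty -> append to chain.
Insert 986: h=7, bucket 7 empty -> new chain.
Insert 680: h=2, bucket 2 nonempty -> append to chain.
Insert 84: h=7, bucket 7 nonempty -> append to chain.
Insert 658: h=2, bucket 2 nonempty -> append to chain.
Insert 822: h=10, bucket 10 empty -> new chain.
Insert 207: h=2, bucket 2 nonempty -> append to chain.
Final buckets:
0: .
1: .
2: 889 -> 119 -> 878 -> 680 -> 658 -> 207
3: .
4: .
5: .
6: .
7: 986 -> 84
8: 561
9: .
10: 822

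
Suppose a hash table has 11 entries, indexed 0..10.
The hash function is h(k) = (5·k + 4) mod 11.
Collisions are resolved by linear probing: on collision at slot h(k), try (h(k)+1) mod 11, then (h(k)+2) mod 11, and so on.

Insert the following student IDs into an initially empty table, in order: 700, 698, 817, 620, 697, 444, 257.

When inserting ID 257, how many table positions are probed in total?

Insert 700: h=6, slot 6 empty -> index 6.
Insert 698: h=7, slot 7 empty -> index 7.
Insert 817: h=8, slot 8 empty -> index 8.
Insert 620: h=2, slot 2 empty -> index 2.
Insert 697: h=2, slot 2 occupied -> index 3.
Insert 444: h=2, slots 2,3 occupied -> index 4.
Insert 257: h=2, slots 2,3,4 occupied -> index 5.
Table: [—, —, 620, 697, 444, 257, 700, 698, 817, —, —]

4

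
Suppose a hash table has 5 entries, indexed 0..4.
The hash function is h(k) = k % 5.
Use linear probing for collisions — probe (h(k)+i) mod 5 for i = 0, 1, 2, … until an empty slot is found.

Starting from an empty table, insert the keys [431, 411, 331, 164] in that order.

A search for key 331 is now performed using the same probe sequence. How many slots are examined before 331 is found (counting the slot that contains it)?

431 hashes to 1; slot 1 is free -> place at 1.
411 hashes to 1; 1 taken -> place at 2.
331 hashes to 1; 1,2 taken -> place at 3.
164 hashes to 4; slot 4 is free -> place at 4.
Table: [∅, 431, 411, 331, 164]
Lookup 331: h=1, probe 1,2,3 → found at 3.

3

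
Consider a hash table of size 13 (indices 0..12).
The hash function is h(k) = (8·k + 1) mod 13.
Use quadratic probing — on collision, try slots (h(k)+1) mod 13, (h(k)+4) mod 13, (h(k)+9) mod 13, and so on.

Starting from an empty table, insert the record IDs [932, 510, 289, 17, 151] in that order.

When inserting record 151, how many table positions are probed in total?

2

932: h=8 -> slot 8
510: h=12 -> slot 12
289: h=12, probe 12,0 -> slot 0
17: h=7 -> slot 7
151: h=0, probe 0,1 -> slot 1
Table: [289, 151, ∅, ∅, ∅, ∅, ∅, 17, 932, ∅, ∅, ∅, 510]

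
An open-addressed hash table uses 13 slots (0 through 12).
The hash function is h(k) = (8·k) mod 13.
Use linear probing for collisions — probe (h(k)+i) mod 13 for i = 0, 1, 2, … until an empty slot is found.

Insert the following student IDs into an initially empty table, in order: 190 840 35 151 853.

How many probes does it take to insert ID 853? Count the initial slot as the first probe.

190 hashes to 12; slot 12 is free -> place at 12.
840 hashes to 12; 12 taken -> place at 0.
35 hashes to 7; slot 7 is free -> place at 7.
151 hashes to 12; 12,0 taken -> place at 1.
853 hashes to 12; 12,0,1 taken -> place at 2.
Table: [840, 151, 853, -, -, -, -, 35, -, -, -, -, 190]

4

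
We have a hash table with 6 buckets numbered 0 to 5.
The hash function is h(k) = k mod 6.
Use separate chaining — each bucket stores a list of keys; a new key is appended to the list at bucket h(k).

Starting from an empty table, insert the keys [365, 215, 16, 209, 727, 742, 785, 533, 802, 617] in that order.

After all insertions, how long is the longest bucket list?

365 → bucket 5
215 → bucket 5 (collision)
16 → bucket 4
209 → bucket 5 (collision)
727 → bucket 1
742 → bucket 4 (collision)
785 → bucket 5 (collision)
533 → bucket 5 (collision)
802 → bucket 4 (collision)
617 → bucket 5 (collision)
Final buckets:
0: _
1: 727
2: _
3: _
4: 16 -> 742 -> 802
5: 365 -> 215 -> 209 -> 785 -> 533 -> 617

6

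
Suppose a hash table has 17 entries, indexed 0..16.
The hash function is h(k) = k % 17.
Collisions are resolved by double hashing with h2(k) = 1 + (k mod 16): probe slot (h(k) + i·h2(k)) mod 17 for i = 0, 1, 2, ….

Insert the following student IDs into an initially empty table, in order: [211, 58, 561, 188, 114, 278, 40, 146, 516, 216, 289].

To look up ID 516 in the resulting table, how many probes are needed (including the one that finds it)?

Insert 211: h=7, slot 7 empty → index 7.
Insert 58: h=7, h2=11, slot 7 occupied → index 1.
Insert 561: h=0, slot 0 empty → index 0.
Insert 188: h=1, h2=13, slot 1 occupied → index 14.
Insert 114: h=12, slot 12 empty → index 12.
Insert 278: h=6, slot 6 empty → index 6.
Insert 40: h=6, h2=9, slot 6 occupied → index 15.
Insert 146: h=10, slot 10 empty → index 10.
Insert 516: h=6, h2=5, slot 6 occupied → index 11.
Insert 216: h=12, h2=9, slot 12 occupied → index 4.
Insert 289: h=0, h2=2, slot 0 occupied → index 2.
Table: [561, 58, 289, ∅, 216, ∅, 278, 211, ∅, ∅, 146, 516, 114, ∅, 188, 40, ∅]
Lookup 516: h=6, h2=5, probe 6,11 → found at 11.

2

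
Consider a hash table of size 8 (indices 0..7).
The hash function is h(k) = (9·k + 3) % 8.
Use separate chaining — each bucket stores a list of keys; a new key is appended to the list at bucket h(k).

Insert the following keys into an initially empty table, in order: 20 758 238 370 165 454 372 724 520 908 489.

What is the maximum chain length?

4

20 → bucket 7
758 → bucket 1
238 → bucket 1 (collision)
370 → bucket 5
165 → bucket 0
454 → bucket 1 (collision)
372 → bucket 7 (collision)
724 → bucket 7 (collision)
520 → bucket 3
908 → bucket 7 (collision)
489 → bucket 4
Final buckets:
0: 165
1: 758 -> 238 -> 454
2: —
3: 520
4: 489
5: 370
6: —
7: 20 -> 372 -> 724 -> 908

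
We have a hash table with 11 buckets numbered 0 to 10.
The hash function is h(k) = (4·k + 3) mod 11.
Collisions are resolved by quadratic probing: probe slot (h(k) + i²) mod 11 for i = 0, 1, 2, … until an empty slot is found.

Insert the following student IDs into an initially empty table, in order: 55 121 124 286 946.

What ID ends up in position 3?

55

Insert 55: h=3, slot 3 empty -> index 3.
Insert 121: h=3, slot 3 occupied -> index 4.
Insert 124: h=4, slot 4 occupied -> index 5.
Insert 286: h=3, slots 3,4 occupied -> index 7.
Insert 946: h=3, slots 3,4,7 occupied -> index 1.
Table: [., 946, ., 55, 121, 124, ., 286, ., ., .]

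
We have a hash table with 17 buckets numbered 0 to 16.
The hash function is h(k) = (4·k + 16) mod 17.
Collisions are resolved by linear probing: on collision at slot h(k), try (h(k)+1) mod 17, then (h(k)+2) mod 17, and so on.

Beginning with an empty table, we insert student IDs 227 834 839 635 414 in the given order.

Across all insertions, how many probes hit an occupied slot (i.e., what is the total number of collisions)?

Insert 227: h=6, slot 6 empty => index 6.
Insert 834: h=3, slot 3 empty => index 3.
Insert 839: h=6, slot 6 occupied => index 7.
Insert 635: h=6, slots 6,7 occupied => index 8.
Insert 414: h=6, slots 6,7,8 occupied => index 9.
Table: [—, —, —, 834, —, —, 227, 839, 635, 414, —, —, —, —, —, —, —]

6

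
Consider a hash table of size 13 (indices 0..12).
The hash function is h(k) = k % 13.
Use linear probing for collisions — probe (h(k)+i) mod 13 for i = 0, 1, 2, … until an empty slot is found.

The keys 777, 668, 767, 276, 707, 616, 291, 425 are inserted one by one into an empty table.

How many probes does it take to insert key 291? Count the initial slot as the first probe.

4

777 hashes to 10; slot 10 is free -> place at 10.
668 hashes to 5; slot 5 is free -> place at 5.
767 hashes to 0; slot 0 is free -> place at 0.
276 hashes to 3; slot 3 is free -> place at 3.
707 hashes to 5; 5 taken -> place at 6.
616 hashes to 5; 5,6 taken -> place at 7.
291 hashes to 5; 5,6,7 taken -> place at 8.
425 hashes to 9; slot 9 is free -> place at 9.
Table: [767, ∅, ∅, 276, ∅, 668, 707, 616, 291, 425, 777, ∅, ∅]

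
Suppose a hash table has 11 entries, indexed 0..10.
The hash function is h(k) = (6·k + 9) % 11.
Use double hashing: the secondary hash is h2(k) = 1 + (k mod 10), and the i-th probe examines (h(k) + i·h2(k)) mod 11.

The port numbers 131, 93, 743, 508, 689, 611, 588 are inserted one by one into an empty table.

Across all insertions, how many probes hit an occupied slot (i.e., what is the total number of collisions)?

131 hashes to 3; slot 3 is free -> place at 3.
93 hashes to 6; slot 6 is free -> place at 6.
743 hashes to 1; slot 1 is free -> place at 1.
508 hashes to 10; slot 10 is free -> place at 10.
689 hashes to 7; slot 7 is free -> place at 7.
611 hashes to 1, h2=2; 1,3 taken -> place at 5.
588 hashes to 6, h2=9; 6 taken -> place at 4.
Table: [∅, 743, ∅, 131, 588, 611, 93, 689, ∅, ∅, 508]

3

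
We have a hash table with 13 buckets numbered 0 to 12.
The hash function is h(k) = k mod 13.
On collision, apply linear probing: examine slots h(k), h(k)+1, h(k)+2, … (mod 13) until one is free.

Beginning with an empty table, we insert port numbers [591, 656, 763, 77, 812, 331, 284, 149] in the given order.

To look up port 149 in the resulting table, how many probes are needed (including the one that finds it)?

8

Insert 591: h=6, slot 6 empty => index 6.
Insert 656: h=6, slot 6 occupied => index 7.
Insert 763: h=9, slot 9 empty => index 9.
Insert 77: h=12, slot 12 empty => index 12.
Insert 812: h=6, slots 6,7 occupied => index 8.
Insert 331: h=6, slots 6,7,8,9 occupied => index 10.
Insert 284: h=11, slot 11 empty => index 11.
Insert 149: h=6, slots 6,7,8,9,10,11,12 occupied => index 0.
Table: [149, ∅, ∅, ∅, ∅, ∅, 591, 656, 812, 763, 331, 284, 77]
Lookup 149: h=6, probe 6,7,8,9,10,11,12,0 → found at 0.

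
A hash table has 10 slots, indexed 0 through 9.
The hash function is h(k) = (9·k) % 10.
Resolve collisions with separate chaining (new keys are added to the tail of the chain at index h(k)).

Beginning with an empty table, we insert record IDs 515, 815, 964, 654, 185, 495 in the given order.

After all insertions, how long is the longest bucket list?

Insert 515: h=5, bucket 5 empty -> new chain.
Insert 815: h=5, bucket 5 nonempty -> append to chain.
Insert 964: h=6, bucket 6 empty -> new chain.
Insert 654: h=6, bucket 6 nonempty -> append to chain.
Insert 185: h=5, bucket 5 nonempty -> append to chain.
Insert 495: h=5, bucket 5 nonempty -> append to chain.
Final buckets:
0: -
1: -
2: -
3: -
4: -
5: 515 -> 815 -> 185 -> 495
6: 964 -> 654
7: -
8: -
9: -

4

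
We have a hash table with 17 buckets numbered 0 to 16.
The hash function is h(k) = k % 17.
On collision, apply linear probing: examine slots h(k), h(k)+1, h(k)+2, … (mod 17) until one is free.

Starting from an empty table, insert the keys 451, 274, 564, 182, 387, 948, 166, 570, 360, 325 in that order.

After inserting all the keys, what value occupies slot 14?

451: h=9 => slot 9
274: h=2 => slot 2
564: h=3 => slot 3
182: h=12 => slot 12
387: h=13 => slot 13
948: h=13, probe 13,14 => slot 14
166: h=13, probe 13,14,15 => slot 15
570: h=9, probe 9,10 => slot 10
360: h=3, probe 3,4 => slot 4
325: h=2, probe 2,3,4,5 => slot 5
Table: [-, -, 274, 564, 360, 325, -, -, -, 451, 570, -, 182, 387, 948, 166, -]

948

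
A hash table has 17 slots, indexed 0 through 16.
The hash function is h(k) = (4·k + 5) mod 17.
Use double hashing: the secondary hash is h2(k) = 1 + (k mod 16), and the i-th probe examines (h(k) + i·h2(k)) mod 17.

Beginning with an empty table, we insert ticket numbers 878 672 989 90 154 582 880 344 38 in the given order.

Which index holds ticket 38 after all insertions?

11

878: h=15 => slot 15
672: h=7 => slot 7
989: h=0 => slot 0
90: h=8 => slot 8
154: h=9 => slot 9
582: h=4 => slot 4
880: h=6 => slot 6
344: h=4, h2=9, probe 4,13 => slot 13
38: h=4, h2=7, probe 4,11 => slot 11
Table: [989, _, _, _, 582, _, 880, 672, 90, 154, _, 38, _, 344, _, 878, _]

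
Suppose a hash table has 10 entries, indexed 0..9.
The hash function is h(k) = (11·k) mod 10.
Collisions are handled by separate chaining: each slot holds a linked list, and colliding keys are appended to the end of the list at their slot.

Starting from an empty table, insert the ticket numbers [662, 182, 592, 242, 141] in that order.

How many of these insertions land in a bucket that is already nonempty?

3

662 → bucket 2
182 → bucket 2 (collision)
592 → bucket 2 (collision)
242 → bucket 2 (collision)
141 → bucket 1
Final buckets:
0: -
1: 141
2: 662 -> 182 -> 592 -> 242
3: -
4: -
5: -
6: -
7: -
8: -
9: -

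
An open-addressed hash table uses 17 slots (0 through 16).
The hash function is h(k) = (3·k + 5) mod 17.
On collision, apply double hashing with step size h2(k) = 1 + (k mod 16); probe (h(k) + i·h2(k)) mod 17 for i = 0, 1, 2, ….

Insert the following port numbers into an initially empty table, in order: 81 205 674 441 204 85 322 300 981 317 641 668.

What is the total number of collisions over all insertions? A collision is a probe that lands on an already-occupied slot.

Insert 81: h=10, slot 10 empty => index 10.
Insert 205: h=8, slot 8 empty => index 8.
Insert 674: h=4, slot 4 empty => index 4.
Insert 441: h=2, slot 2 empty => index 2.
Insert 204: h=5, slot 5 empty => index 5.
Insert 85: h=5, h2=6, slot 5 occupied => index 11.
Insert 322: h=2, h2=3, slots 2,5,8,11 occupied => index 14.
Insert 300: h=4, h2=13, slot 4 occupied => index 0.
Insert 981: h=7, slot 7 empty => index 7.
Insert 317: h=4, h2=14, slot 4 occupied => index 1.
Insert 641: h=7, h2=2, slot 7 occupied => index 9.
Insert 668: h=3, slot 3 empty => index 3.
Table: [300, 317, 441, 668, 674, 204, ., 981, 205, 641, 81, 85, ., ., 322, ., .]

8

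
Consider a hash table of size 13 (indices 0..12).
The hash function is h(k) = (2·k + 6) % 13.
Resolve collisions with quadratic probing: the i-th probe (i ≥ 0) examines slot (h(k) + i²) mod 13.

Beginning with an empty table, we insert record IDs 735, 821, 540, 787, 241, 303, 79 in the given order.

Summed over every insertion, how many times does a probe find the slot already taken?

7

Insert 735: h=7, slot 7 empty → index 7.
Insert 821: h=10, slot 10 empty → index 10.
Insert 540: h=7, slot 7 occupied → index 8.
Insert 787: h=7, slots 7,8 occupied → index 11.
Insert 241: h=7, slots 7,8,11 occupied → index 3.
Insert 303: h=1, slot 1 empty → index 1.
Insert 79: h=8, slot 8 occupied → index 9.
Table: [_, 303, _, 241, _, _, _, 735, 540, 79, 821, 787, _]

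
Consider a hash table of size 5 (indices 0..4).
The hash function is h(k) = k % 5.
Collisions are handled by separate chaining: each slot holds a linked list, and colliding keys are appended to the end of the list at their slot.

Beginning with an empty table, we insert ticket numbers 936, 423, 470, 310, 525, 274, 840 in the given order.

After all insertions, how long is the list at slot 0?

4

936 → bucket 1
423 → bucket 3
470 → bucket 0
310 → bucket 0 (collision)
525 → bucket 0 (collision)
274 → bucket 4
840 → bucket 0 (collision)
Final buckets:
0: 470 -> 310 -> 525 -> 840
1: 936
2: _
3: 423
4: 274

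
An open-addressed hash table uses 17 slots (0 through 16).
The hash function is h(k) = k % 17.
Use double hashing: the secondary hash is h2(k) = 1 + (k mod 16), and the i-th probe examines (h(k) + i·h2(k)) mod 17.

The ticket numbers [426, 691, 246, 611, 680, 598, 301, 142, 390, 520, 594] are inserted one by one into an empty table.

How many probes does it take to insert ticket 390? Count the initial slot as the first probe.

3

426 hashes to 1; slot 1 is free -> place at 1.
691 hashes to 11; slot 11 is free -> place at 11.
246 hashes to 8; slot 8 is free -> place at 8.
611 hashes to 16; slot 16 is free -> place at 16.
680 hashes to 0; slot 0 is free -> place at 0.
598 hashes to 3; slot 3 is free -> place at 3.
301 hashes to 12; slot 12 is free -> place at 12.
142 hashes to 6; slot 6 is free -> place at 6.
390 hashes to 16, h2=7; 16,6 taken -> place at 13.
520 hashes to 10; slot 10 is free -> place at 10.
594 hashes to 16, h2=3; 16 taken -> place at 2.
Table: [680, 426, 594, 598, ∅, ∅, 142, ∅, 246, ∅, 520, 691, 301, 390, ∅, ∅, 611]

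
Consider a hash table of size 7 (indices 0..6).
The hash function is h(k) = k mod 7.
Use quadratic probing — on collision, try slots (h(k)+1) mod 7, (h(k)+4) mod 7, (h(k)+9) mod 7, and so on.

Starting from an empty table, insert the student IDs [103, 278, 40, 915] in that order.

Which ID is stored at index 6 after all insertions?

278

103: h=5 => slot 5
278: h=5, probe 5,6 => slot 6
40: h=5, probe 5,6,2 => slot 2
915: h=5, probe 5,6,2,0 => slot 0
Table: [915, ., 40, ., ., 103, 278]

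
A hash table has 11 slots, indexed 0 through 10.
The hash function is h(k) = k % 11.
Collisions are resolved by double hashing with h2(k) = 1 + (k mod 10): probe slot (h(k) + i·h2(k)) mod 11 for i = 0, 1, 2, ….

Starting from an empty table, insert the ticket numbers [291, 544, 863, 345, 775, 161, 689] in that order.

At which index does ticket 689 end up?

6

291 hashes to 5; slot 5 is free -> place at 5.
544 hashes to 5, h2=5; 5 taken -> place at 10.
863 hashes to 5, h2=4; 5 taken -> place at 9.
345 hashes to 4; slot 4 is free -> place at 4.
775 hashes to 5, h2=6; 5 taken -> place at 0.
161 hashes to 7; slot 7 is free -> place at 7.
689 hashes to 7, h2=10; 7 taken -> place at 6.
Table: [775, ., ., ., 345, 291, 689, 161, ., 863, 544]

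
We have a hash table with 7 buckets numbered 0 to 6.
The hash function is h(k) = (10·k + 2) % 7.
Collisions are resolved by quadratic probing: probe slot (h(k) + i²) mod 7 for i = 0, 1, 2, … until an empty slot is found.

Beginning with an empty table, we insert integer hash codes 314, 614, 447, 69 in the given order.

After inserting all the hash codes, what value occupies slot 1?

69

Insert 314: h=6, slot 6 empty -> index 6.
Insert 614: h=3, slot 3 empty -> index 3.
Insert 447: h=6, slot 6 occupied -> index 0.
Insert 69: h=6, slots 6,0,3 occupied -> index 1.
Table: [447, 69, —, 614, —, —, 314]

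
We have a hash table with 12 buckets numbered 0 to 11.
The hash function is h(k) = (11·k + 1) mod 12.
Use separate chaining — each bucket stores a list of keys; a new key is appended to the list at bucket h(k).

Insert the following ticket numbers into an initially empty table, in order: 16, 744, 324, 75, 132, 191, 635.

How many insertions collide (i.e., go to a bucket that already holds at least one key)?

16 -> bucket 9
744 -> bucket 1
324 -> bucket 1 (collision)
75 -> bucket 10
132 -> bucket 1 (collision)
191 -> bucket 2
635 -> bucket 2 (collision)
Final buckets:
0: —
1: 744 -> 324 -> 132
2: 191 -> 635
3: —
4: —
5: —
6: —
7: —
8: —
9: 16
10: 75
11: —

3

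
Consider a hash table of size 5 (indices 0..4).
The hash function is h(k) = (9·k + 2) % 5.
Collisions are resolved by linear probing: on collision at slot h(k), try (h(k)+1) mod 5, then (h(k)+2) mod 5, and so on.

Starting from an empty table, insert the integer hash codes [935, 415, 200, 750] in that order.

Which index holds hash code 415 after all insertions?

3

Insert 935: h=2, slot 2 empty => index 2.
Insert 415: h=2, slot 2 occupied => index 3.
Insert 200: h=2, slots 2,3 occupied => index 4.
Insert 750: h=2, slots 2,3,4 occupied => index 0.
Table: [750, ∅, 935, 415, 200]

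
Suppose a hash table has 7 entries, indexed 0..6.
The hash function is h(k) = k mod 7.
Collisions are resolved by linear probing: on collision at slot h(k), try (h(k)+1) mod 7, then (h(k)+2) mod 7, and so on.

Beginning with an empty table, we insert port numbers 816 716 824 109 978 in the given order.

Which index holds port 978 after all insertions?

Insert 816: h=4, slot 4 empty => index 4.
Insert 716: h=2, slot 2 empty => index 2.
Insert 824: h=5, slot 5 empty => index 5.
Insert 109: h=4, slots 4,5 occupied => index 6.
Insert 978: h=5, slots 5,6 occupied => index 0.
Table: [978, ., 716, ., 816, 824, 109]

0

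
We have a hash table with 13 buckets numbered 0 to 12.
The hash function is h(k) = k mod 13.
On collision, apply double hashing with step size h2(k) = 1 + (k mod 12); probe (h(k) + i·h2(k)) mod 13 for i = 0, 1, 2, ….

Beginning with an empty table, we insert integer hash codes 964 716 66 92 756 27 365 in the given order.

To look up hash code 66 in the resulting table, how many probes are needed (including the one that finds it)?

964 hashes to 2; slot 2 is free -> place at 2.
716 hashes to 1; slot 1 is free -> place at 1.
66 hashes to 1, h2=7; 1 taken -> place at 8.
92 hashes to 1, h2=9; 1 taken -> place at 10.
756 hashes to 2, h2=1; 2 taken -> place at 3.
27 hashes to 1, h2=4; 1 taken -> place at 5.
365 hashes to 1, h2=6; 1 taken -> place at 7.
Table: [., 716, 964, 756, ., 27, ., 365, 66, ., 92, ., .]
Lookup 66: h=1, h2=7, probe 1,8 → found at 8.

2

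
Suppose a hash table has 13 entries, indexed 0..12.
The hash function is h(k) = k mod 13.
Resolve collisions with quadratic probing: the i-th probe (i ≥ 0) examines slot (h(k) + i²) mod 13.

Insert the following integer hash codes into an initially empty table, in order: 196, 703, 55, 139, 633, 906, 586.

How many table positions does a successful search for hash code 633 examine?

196: h=1 → slot 1
703: h=1, probe 1,2 → slot 2
55: h=3 → slot 3
139: h=9 → slot 9
633: h=9, probe 9,10 → slot 10
906: h=9, probe 9,10,0 → slot 0
586: h=1, probe 1,2,5 → slot 5
Table: [906, 196, 703, 55, ∅, 586, ∅, ∅, ∅, 139, 633, ∅, ∅]
Lookup 633: h=9, probe 9,10 → found at 10.

2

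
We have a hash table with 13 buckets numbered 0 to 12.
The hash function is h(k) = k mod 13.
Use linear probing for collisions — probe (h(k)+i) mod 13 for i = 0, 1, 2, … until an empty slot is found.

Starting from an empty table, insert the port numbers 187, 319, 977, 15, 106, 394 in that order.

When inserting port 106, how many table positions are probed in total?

187 hashes to 5; slot 5 is free => place at 5.
319 hashes to 7; slot 7 is free => place at 7.
977 hashes to 2; slot 2 is free => place at 2.
15 hashes to 2; 2 taken => place at 3.
106 hashes to 2; 2,3 taken => place at 4.
394 hashes to 4; 4,5 taken => place at 6.
Table: [., ., 977, 15, 106, 187, 394, 319, ., ., ., ., .]

3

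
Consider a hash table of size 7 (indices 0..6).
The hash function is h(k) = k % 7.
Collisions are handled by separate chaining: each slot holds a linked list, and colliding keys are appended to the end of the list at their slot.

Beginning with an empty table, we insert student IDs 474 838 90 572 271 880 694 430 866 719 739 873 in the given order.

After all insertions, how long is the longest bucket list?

474 -> bucket 5
838 -> bucket 5 (collision)
90 -> bucket 6
572 -> bucket 5 (collision)
271 -> bucket 5 (collision)
880 -> bucket 5 (collision)
694 -> bucket 1
430 -> bucket 3
866 -> bucket 5 (collision)
719 -> bucket 5 (collision)
739 -> bucket 4
873 -> bucket 5 (collision)
Final buckets:
0: -
1: 694
2: -
3: 430
4: 739
5: 474 -> 838 -> 572 -> 271 -> 880 -> 866 -> 719 -> 873
6: 90

8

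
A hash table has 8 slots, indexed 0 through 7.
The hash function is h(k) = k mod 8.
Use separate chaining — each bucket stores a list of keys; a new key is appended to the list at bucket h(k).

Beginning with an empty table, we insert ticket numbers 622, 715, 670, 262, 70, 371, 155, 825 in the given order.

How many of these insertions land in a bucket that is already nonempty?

5

622 -> bucket 6
715 -> bucket 3
670 -> bucket 6 (collision)
262 -> bucket 6 (collision)
70 -> bucket 6 (collision)
371 -> bucket 3 (collision)
155 -> bucket 3 (collision)
825 -> bucket 1
Final buckets:
0: —
1: 825
2: —
3: 715 -> 371 -> 155
4: —
5: —
6: 622 -> 670 -> 262 -> 70
7: —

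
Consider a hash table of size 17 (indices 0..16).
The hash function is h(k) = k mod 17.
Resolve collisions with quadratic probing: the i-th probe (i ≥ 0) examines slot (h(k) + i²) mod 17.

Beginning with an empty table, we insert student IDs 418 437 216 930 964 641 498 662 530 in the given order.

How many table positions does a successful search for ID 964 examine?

Insert 418: h=10, slot 10 empty => index 10.
Insert 437: h=12, slot 12 empty => index 12.
Insert 216: h=12, slot 12 occupied => index 13.
Insert 930: h=12, slots 12,13 occupied => index 16.
Insert 964: h=12, slots 12,13,16 occupied => index 4.
Insert 641: h=12, slots 12,13,16,4 occupied => index 11.
Insert 498: h=5, slot 5 empty => index 5.
Insert 662: h=16, slot 16 occupied => index 0.
Insert 530: h=3, slot 3 empty => index 3.
Table: [662, —, —, 530, 964, 498, —, —, —, —, 418, 641, 437, 216, —, —, 930]
Lookup 964: h=12, probe 12,13,16,4 → found at 4.

4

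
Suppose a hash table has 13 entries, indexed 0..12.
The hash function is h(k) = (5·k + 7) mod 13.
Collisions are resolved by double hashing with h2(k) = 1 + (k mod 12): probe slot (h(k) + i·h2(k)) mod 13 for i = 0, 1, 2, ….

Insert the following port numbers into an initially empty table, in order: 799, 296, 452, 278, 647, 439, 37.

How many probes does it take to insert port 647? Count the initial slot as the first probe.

799 hashes to 11; slot 11 is free → place at 11.
296 hashes to 5; slot 5 is free → place at 5.
452 hashes to 5, h2=9; 5 taken → place at 1.
278 hashes to 6; slot 6 is free → place at 6.
647 hashes to 5, h2=12; 5 taken → place at 4.
439 hashes to 5, h2=8; 5 taken → place at 0.
37 hashes to 10; slot 10 is free → place at 10.
Table: [439, 452, _, _, 647, 296, 278, _, _, _, 37, 799, _]

2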